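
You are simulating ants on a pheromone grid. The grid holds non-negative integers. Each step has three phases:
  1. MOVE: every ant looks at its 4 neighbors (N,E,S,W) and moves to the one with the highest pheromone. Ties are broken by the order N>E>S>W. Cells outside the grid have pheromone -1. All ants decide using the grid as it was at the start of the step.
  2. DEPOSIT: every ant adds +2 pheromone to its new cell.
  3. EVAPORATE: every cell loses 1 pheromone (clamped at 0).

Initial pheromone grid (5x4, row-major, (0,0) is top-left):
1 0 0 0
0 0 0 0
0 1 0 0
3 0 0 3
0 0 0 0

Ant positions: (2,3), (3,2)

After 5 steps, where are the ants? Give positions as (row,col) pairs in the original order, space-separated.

Step 1: ant0:(2,3)->S->(3,3) | ant1:(3,2)->E->(3,3)
  grid max=6 at (3,3)
Step 2: ant0:(3,3)->N->(2,3) | ant1:(3,3)->N->(2,3)
  grid max=5 at (3,3)
Step 3: ant0:(2,3)->S->(3,3) | ant1:(2,3)->S->(3,3)
  grid max=8 at (3,3)
Step 4: ant0:(3,3)->N->(2,3) | ant1:(3,3)->N->(2,3)
  grid max=7 at (3,3)
Step 5: ant0:(2,3)->S->(3,3) | ant1:(2,3)->S->(3,3)
  grid max=10 at (3,3)

(3,3) (3,3)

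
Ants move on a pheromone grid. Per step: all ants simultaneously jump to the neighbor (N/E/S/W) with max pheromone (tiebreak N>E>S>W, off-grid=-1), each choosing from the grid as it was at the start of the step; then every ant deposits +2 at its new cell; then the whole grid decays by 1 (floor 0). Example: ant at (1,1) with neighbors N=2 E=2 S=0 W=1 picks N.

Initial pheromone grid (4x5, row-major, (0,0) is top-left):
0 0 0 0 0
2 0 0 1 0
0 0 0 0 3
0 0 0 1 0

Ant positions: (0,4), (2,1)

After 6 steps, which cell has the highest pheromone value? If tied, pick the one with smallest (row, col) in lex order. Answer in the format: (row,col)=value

Answer: (2,4)=3

Derivation:
Step 1: ant0:(0,4)->S->(1,4) | ant1:(2,1)->N->(1,1)
  grid max=2 at (2,4)
Step 2: ant0:(1,4)->S->(2,4) | ant1:(1,1)->W->(1,0)
  grid max=3 at (2,4)
Step 3: ant0:(2,4)->N->(1,4) | ant1:(1,0)->N->(0,0)
  grid max=2 at (2,4)
Step 4: ant0:(1,4)->S->(2,4) | ant1:(0,0)->S->(1,0)
  grid max=3 at (2,4)
Step 5: ant0:(2,4)->N->(1,4) | ant1:(1,0)->N->(0,0)
  grid max=2 at (2,4)
Step 6: ant0:(1,4)->S->(2,4) | ant1:(0,0)->S->(1,0)
  grid max=3 at (2,4)
Final grid:
  0 0 0 0 0
  2 0 0 0 0
  0 0 0 0 3
  0 0 0 0 0
Max pheromone 3 at (2,4)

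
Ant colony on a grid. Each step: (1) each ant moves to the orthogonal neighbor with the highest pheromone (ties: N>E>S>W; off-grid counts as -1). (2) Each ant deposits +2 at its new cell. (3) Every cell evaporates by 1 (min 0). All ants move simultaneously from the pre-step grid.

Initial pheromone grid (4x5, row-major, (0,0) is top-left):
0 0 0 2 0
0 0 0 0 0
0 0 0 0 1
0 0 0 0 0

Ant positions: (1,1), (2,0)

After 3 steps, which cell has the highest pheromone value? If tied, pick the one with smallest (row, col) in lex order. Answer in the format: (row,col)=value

Answer: (0,1)=1

Derivation:
Step 1: ant0:(1,1)->N->(0,1) | ant1:(2,0)->N->(1,0)
  grid max=1 at (0,1)
Step 2: ant0:(0,1)->E->(0,2) | ant1:(1,0)->N->(0,0)
  grid max=1 at (0,0)
Step 3: ant0:(0,2)->E->(0,3) | ant1:(0,0)->E->(0,1)
  grid max=1 at (0,1)
Final grid:
  0 1 0 1 0
  0 0 0 0 0
  0 0 0 0 0
  0 0 0 0 0
Max pheromone 1 at (0,1)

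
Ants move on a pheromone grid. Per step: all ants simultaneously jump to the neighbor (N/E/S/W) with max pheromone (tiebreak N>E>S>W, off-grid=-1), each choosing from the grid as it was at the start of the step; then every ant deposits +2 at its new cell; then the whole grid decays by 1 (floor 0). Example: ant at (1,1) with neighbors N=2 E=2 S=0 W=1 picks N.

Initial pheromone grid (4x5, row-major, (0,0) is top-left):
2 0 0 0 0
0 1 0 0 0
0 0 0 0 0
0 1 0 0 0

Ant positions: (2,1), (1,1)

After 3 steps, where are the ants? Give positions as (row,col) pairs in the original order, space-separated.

Step 1: ant0:(2,1)->N->(1,1) | ant1:(1,1)->N->(0,1)
  grid max=2 at (1,1)
Step 2: ant0:(1,1)->N->(0,1) | ant1:(0,1)->S->(1,1)
  grid max=3 at (1,1)
Step 3: ant0:(0,1)->S->(1,1) | ant1:(1,1)->N->(0,1)
  grid max=4 at (1,1)

(1,1) (0,1)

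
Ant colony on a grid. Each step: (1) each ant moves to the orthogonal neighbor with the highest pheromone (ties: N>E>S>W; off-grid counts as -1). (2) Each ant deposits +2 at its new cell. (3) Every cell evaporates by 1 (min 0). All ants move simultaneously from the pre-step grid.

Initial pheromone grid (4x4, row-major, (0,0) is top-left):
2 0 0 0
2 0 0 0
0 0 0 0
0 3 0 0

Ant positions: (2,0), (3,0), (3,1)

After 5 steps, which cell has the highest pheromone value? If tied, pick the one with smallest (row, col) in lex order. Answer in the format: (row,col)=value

Step 1: ant0:(2,0)->N->(1,0) | ant1:(3,0)->E->(3,1) | ant2:(3,1)->N->(2,1)
  grid max=4 at (3,1)
Step 2: ant0:(1,0)->N->(0,0) | ant1:(3,1)->N->(2,1) | ant2:(2,1)->S->(3,1)
  grid max=5 at (3,1)
Step 3: ant0:(0,0)->S->(1,0) | ant1:(2,1)->S->(3,1) | ant2:(3,1)->N->(2,1)
  grid max=6 at (3,1)
Step 4: ant0:(1,0)->N->(0,0) | ant1:(3,1)->N->(2,1) | ant2:(2,1)->S->(3,1)
  grid max=7 at (3,1)
Step 5: ant0:(0,0)->S->(1,0) | ant1:(2,1)->S->(3,1) | ant2:(3,1)->N->(2,1)
  grid max=8 at (3,1)
Final grid:
  1 0 0 0
  3 0 0 0
  0 5 0 0
  0 8 0 0
Max pheromone 8 at (3,1)

Answer: (3,1)=8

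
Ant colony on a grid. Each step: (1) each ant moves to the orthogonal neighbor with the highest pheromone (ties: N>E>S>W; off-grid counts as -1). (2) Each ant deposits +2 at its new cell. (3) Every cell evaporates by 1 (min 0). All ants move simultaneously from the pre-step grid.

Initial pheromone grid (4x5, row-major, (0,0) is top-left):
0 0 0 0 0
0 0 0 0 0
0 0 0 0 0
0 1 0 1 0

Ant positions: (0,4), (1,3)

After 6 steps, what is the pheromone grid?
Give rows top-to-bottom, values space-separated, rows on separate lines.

After step 1: ants at (1,4),(0,3)
  0 0 0 1 0
  0 0 0 0 1
  0 0 0 0 0
  0 0 0 0 0
After step 2: ants at (0,4),(0,4)
  0 0 0 0 3
  0 0 0 0 0
  0 0 0 0 0
  0 0 0 0 0
After step 3: ants at (1,4),(1,4)
  0 0 0 0 2
  0 0 0 0 3
  0 0 0 0 0
  0 0 0 0 0
After step 4: ants at (0,4),(0,4)
  0 0 0 0 5
  0 0 0 0 2
  0 0 0 0 0
  0 0 0 0 0
After step 5: ants at (1,4),(1,4)
  0 0 0 0 4
  0 0 0 0 5
  0 0 0 0 0
  0 0 0 0 0
After step 6: ants at (0,4),(0,4)
  0 0 0 0 7
  0 0 0 0 4
  0 0 0 0 0
  0 0 0 0 0

0 0 0 0 7
0 0 0 0 4
0 0 0 0 0
0 0 0 0 0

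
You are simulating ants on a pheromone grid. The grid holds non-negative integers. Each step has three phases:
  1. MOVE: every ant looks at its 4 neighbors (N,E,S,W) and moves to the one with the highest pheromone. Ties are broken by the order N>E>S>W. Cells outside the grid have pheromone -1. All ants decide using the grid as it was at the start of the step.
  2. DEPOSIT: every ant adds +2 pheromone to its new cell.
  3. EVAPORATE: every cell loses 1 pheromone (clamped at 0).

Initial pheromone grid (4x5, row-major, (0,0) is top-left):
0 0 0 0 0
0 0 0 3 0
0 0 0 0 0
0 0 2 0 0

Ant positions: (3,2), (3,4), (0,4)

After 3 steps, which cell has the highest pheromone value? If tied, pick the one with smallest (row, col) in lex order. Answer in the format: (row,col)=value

Answer: (1,3)=4

Derivation:
Step 1: ant0:(3,2)->N->(2,2) | ant1:(3,4)->N->(2,4) | ant2:(0,4)->S->(1,4)
  grid max=2 at (1,3)
Step 2: ant0:(2,2)->S->(3,2) | ant1:(2,4)->N->(1,4) | ant2:(1,4)->W->(1,3)
  grid max=3 at (1,3)
Step 3: ant0:(3,2)->N->(2,2) | ant1:(1,4)->W->(1,3) | ant2:(1,3)->E->(1,4)
  grid max=4 at (1,3)
Final grid:
  0 0 0 0 0
  0 0 0 4 3
  0 0 1 0 0
  0 0 1 0 0
Max pheromone 4 at (1,3)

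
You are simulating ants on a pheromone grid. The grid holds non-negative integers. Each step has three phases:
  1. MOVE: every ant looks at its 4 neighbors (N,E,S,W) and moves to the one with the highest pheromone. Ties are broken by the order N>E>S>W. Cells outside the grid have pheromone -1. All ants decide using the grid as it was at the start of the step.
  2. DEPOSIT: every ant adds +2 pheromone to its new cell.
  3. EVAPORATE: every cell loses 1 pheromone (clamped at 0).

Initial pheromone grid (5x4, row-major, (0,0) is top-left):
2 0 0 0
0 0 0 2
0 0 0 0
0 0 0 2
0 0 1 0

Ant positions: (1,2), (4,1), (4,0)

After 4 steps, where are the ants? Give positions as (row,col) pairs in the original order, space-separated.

Step 1: ant0:(1,2)->E->(1,3) | ant1:(4,1)->E->(4,2) | ant2:(4,0)->N->(3,0)
  grid max=3 at (1,3)
Step 2: ant0:(1,3)->N->(0,3) | ant1:(4,2)->N->(3,2) | ant2:(3,0)->N->(2,0)
  grid max=2 at (1,3)
Step 3: ant0:(0,3)->S->(1,3) | ant1:(3,2)->S->(4,2) | ant2:(2,0)->N->(1,0)
  grid max=3 at (1,3)
Step 4: ant0:(1,3)->N->(0,3) | ant1:(4,2)->N->(3,2) | ant2:(1,0)->N->(0,0)
  grid max=2 at (1,3)

(0,3) (3,2) (0,0)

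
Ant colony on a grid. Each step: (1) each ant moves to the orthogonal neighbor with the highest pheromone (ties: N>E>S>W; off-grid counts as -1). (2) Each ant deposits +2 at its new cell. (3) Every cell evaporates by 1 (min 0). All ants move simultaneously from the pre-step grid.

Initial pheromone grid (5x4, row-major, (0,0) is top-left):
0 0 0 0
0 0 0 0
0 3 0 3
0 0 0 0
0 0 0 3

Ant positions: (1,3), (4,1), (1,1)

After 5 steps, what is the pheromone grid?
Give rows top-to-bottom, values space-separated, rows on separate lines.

After step 1: ants at (2,3),(3,1),(2,1)
  0 0 0 0
  0 0 0 0
  0 4 0 4
  0 1 0 0
  0 0 0 2
After step 2: ants at (1,3),(2,1),(3,1)
  0 0 0 0
  0 0 0 1
  0 5 0 3
  0 2 0 0
  0 0 0 1
After step 3: ants at (2,3),(3,1),(2,1)
  0 0 0 0
  0 0 0 0
  0 6 0 4
  0 3 0 0
  0 0 0 0
After step 4: ants at (1,3),(2,1),(3,1)
  0 0 0 0
  0 0 0 1
  0 7 0 3
  0 4 0 0
  0 0 0 0
After step 5: ants at (2,3),(3,1),(2,1)
  0 0 0 0
  0 0 0 0
  0 8 0 4
  0 5 0 0
  0 0 0 0

0 0 0 0
0 0 0 0
0 8 0 4
0 5 0 0
0 0 0 0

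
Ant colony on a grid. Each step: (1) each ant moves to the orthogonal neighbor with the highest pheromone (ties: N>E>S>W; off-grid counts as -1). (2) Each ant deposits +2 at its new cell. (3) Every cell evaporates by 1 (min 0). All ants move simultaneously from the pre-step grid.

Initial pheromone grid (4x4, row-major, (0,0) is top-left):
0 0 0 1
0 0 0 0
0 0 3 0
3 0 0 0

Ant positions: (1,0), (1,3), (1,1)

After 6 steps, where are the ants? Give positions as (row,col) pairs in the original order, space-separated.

Step 1: ant0:(1,0)->N->(0,0) | ant1:(1,3)->N->(0,3) | ant2:(1,1)->N->(0,1)
  grid max=2 at (0,3)
Step 2: ant0:(0,0)->E->(0,1) | ant1:(0,3)->S->(1,3) | ant2:(0,1)->W->(0,0)
  grid max=2 at (0,0)
Step 3: ant0:(0,1)->W->(0,0) | ant1:(1,3)->N->(0,3) | ant2:(0,0)->E->(0,1)
  grid max=3 at (0,0)
Step 4: ant0:(0,0)->E->(0,1) | ant1:(0,3)->S->(1,3) | ant2:(0,1)->W->(0,0)
  grid max=4 at (0,0)
Step 5: ant0:(0,1)->W->(0,0) | ant1:(1,3)->N->(0,3) | ant2:(0,0)->E->(0,1)
  grid max=5 at (0,0)
Step 6: ant0:(0,0)->E->(0,1) | ant1:(0,3)->S->(1,3) | ant2:(0,1)->W->(0,0)
  grid max=6 at (0,0)

(0,1) (1,3) (0,0)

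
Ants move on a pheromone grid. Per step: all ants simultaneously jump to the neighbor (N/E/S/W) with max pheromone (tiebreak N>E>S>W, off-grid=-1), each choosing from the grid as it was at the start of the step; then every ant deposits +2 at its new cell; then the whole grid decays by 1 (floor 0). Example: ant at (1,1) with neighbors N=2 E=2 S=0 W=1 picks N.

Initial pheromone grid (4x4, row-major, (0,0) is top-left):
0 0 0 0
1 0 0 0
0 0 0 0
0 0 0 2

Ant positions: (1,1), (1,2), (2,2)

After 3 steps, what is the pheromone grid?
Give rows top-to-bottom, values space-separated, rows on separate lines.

After step 1: ants at (1,0),(0,2),(1,2)
  0 0 1 0
  2 0 1 0
  0 0 0 0
  0 0 0 1
After step 2: ants at (0,0),(1,2),(0,2)
  1 0 2 0
  1 0 2 0
  0 0 0 0
  0 0 0 0
After step 3: ants at (1,0),(0,2),(1,2)
  0 0 3 0
  2 0 3 0
  0 0 0 0
  0 0 0 0

0 0 3 0
2 0 3 0
0 0 0 0
0 0 0 0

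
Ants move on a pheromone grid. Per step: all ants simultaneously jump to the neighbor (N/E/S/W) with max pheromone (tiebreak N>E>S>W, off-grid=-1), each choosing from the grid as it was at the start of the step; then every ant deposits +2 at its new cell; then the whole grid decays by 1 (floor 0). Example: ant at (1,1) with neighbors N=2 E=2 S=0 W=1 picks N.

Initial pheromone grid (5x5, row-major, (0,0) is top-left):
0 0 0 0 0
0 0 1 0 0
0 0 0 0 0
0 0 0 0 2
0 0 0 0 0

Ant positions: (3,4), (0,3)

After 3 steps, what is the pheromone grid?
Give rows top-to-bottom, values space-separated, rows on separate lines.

After step 1: ants at (2,4),(0,4)
  0 0 0 0 1
  0 0 0 0 0
  0 0 0 0 1
  0 0 0 0 1
  0 0 0 0 0
After step 2: ants at (3,4),(1,4)
  0 0 0 0 0
  0 0 0 0 1
  0 0 0 0 0
  0 0 0 0 2
  0 0 0 0 0
After step 3: ants at (2,4),(0,4)
  0 0 0 0 1
  0 0 0 0 0
  0 0 0 0 1
  0 0 0 0 1
  0 0 0 0 0

0 0 0 0 1
0 0 0 0 0
0 0 0 0 1
0 0 0 0 1
0 0 0 0 0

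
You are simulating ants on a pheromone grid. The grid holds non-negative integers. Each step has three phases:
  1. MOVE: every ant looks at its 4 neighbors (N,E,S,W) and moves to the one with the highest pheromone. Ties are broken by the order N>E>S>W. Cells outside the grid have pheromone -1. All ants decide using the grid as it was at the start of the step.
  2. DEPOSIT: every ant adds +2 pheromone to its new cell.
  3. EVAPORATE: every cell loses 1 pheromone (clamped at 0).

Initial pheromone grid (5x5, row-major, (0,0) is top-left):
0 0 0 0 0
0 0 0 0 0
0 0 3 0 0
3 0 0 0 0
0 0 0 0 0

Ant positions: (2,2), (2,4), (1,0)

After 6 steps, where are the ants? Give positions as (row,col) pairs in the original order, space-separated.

Step 1: ant0:(2,2)->N->(1,2) | ant1:(2,4)->N->(1,4) | ant2:(1,0)->N->(0,0)
  grid max=2 at (2,2)
Step 2: ant0:(1,2)->S->(2,2) | ant1:(1,4)->N->(0,4) | ant2:(0,0)->E->(0,1)
  grid max=3 at (2,2)
Step 3: ant0:(2,2)->N->(1,2) | ant1:(0,4)->S->(1,4) | ant2:(0,1)->E->(0,2)
  grid max=2 at (2,2)
Step 4: ant0:(1,2)->S->(2,2) | ant1:(1,4)->N->(0,4) | ant2:(0,2)->S->(1,2)
  grid max=3 at (2,2)
Step 5: ant0:(2,2)->N->(1,2) | ant1:(0,4)->S->(1,4) | ant2:(1,2)->S->(2,2)
  grid max=4 at (2,2)
Step 6: ant0:(1,2)->S->(2,2) | ant1:(1,4)->N->(0,4) | ant2:(2,2)->N->(1,2)
  grid max=5 at (2,2)

(2,2) (0,4) (1,2)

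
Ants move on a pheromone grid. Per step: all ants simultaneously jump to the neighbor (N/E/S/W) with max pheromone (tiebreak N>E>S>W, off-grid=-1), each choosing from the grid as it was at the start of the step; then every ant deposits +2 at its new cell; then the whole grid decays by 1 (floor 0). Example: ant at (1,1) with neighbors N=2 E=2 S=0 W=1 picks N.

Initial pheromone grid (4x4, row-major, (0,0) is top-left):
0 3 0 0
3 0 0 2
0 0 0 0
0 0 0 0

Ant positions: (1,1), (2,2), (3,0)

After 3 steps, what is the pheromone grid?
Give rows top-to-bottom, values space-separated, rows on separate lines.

After step 1: ants at (0,1),(1,2),(2,0)
  0 4 0 0
  2 0 1 1
  1 0 0 0
  0 0 0 0
After step 2: ants at (0,2),(1,3),(1,0)
  0 3 1 0
  3 0 0 2
  0 0 0 0
  0 0 0 0
After step 3: ants at (0,1),(0,3),(0,0)
  1 4 0 1
  2 0 0 1
  0 0 0 0
  0 0 0 0

1 4 0 1
2 0 0 1
0 0 0 0
0 0 0 0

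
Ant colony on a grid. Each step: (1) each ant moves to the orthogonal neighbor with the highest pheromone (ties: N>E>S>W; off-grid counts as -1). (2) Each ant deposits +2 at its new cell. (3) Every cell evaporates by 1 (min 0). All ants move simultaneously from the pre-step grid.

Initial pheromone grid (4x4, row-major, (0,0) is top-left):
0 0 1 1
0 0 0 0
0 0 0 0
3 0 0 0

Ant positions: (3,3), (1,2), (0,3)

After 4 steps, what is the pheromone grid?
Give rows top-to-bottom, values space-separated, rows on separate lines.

After step 1: ants at (2,3),(0,2),(0,2)
  0 0 4 0
  0 0 0 0
  0 0 0 1
  2 0 0 0
After step 2: ants at (1,3),(0,3),(0,3)
  0 0 3 3
  0 0 0 1
  0 0 0 0
  1 0 0 0
After step 3: ants at (0,3),(0,2),(0,2)
  0 0 6 4
  0 0 0 0
  0 0 0 0
  0 0 0 0
After step 4: ants at (0,2),(0,3),(0,3)
  0 0 7 7
  0 0 0 0
  0 0 0 0
  0 0 0 0

0 0 7 7
0 0 0 0
0 0 0 0
0 0 0 0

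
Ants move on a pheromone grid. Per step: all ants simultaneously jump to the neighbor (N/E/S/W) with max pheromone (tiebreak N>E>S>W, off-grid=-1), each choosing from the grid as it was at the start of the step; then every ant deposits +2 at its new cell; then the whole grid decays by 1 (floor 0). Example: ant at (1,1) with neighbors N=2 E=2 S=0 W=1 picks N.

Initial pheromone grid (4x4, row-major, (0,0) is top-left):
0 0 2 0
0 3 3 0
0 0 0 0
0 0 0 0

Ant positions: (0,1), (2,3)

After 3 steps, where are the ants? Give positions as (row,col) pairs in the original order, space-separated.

Step 1: ant0:(0,1)->S->(1,1) | ant1:(2,3)->N->(1,3)
  grid max=4 at (1,1)
Step 2: ant0:(1,1)->E->(1,2) | ant1:(1,3)->W->(1,2)
  grid max=5 at (1,2)
Step 3: ant0:(1,2)->W->(1,1) | ant1:(1,2)->W->(1,1)
  grid max=6 at (1,1)

(1,1) (1,1)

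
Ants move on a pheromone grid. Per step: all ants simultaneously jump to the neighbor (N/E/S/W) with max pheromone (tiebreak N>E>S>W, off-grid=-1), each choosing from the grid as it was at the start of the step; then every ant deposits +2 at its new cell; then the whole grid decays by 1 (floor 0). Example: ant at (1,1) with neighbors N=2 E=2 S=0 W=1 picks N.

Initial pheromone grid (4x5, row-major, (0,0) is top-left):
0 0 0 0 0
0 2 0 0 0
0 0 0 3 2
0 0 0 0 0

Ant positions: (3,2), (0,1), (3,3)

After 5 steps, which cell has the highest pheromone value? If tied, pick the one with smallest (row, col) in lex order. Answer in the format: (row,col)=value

Answer: (2,3)=8

Derivation:
Step 1: ant0:(3,2)->N->(2,2) | ant1:(0,1)->S->(1,1) | ant2:(3,3)->N->(2,3)
  grid max=4 at (2,3)
Step 2: ant0:(2,2)->E->(2,3) | ant1:(1,1)->N->(0,1) | ant2:(2,3)->E->(2,4)
  grid max=5 at (2,3)
Step 3: ant0:(2,3)->E->(2,4) | ant1:(0,1)->S->(1,1) | ant2:(2,4)->W->(2,3)
  grid max=6 at (2,3)
Step 4: ant0:(2,4)->W->(2,3) | ant1:(1,1)->N->(0,1) | ant2:(2,3)->E->(2,4)
  grid max=7 at (2,3)
Step 5: ant0:(2,3)->E->(2,4) | ant1:(0,1)->S->(1,1) | ant2:(2,4)->W->(2,3)
  grid max=8 at (2,3)
Final grid:
  0 0 0 0 0
  0 3 0 0 0
  0 0 0 8 5
  0 0 0 0 0
Max pheromone 8 at (2,3)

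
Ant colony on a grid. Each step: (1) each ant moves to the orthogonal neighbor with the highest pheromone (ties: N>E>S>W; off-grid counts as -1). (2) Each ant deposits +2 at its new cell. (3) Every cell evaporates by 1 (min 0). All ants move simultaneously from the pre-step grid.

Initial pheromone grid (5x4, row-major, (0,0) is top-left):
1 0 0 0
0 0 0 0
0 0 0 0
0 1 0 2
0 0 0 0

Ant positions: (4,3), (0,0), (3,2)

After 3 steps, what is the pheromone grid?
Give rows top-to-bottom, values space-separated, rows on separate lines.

After step 1: ants at (3,3),(0,1),(3,3)
  0 1 0 0
  0 0 0 0
  0 0 0 0
  0 0 0 5
  0 0 0 0
After step 2: ants at (2,3),(0,2),(2,3)
  0 0 1 0
  0 0 0 0
  0 0 0 3
  0 0 0 4
  0 0 0 0
After step 3: ants at (3,3),(0,3),(3,3)
  0 0 0 1
  0 0 0 0
  0 0 0 2
  0 0 0 7
  0 0 0 0

0 0 0 1
0 0 0 0
0 0 0 2
0 0 0 7
0 0 0 0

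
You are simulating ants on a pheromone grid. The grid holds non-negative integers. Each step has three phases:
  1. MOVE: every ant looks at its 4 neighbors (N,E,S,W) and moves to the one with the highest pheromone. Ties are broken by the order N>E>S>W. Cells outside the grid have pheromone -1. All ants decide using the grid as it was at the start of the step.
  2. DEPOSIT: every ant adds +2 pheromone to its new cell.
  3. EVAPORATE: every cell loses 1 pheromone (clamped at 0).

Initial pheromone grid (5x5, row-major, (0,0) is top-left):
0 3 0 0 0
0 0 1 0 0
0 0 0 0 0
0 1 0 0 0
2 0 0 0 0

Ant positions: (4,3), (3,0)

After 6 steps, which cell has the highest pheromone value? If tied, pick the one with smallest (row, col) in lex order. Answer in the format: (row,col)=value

Answer: (4,0)=2

Derivation:
Step 1: ant0:(4,3)->N->(3,3) | ant1:(3,0)->S->(4,0)
  grid max=3 at (4,0)
Step 2: ant0:(3,3)->N->(2,3) | ant1:(4,0)->N->(3,0)
  grid max=2 at (4,0)
Step 3: ant0:(2,3)->N->(1,3) | ant1:(3,0)->S->(4,0)
  grid max=3 at (4,0)
Step 4: ant0:(1,3)->N->(0,3) | ant1:(4,0)->N->(3,0)
  grid max=2 at (4,0)
Step 5: ant0:(0,3)->E->(0,4) | ant1:(3,0)->S->(4,0)
  grid max=3 at (4,0)
Step 6: ant0:(0,4)->S->(1,4) | ant1:(4,0)->N->(3,0)
  grid max=2 at (4,0)
Final grid:
  0 0 0 0 0
  0 0 0 0 1
  0 0 0 0 0
  1 0 0 0 0
  2 0 0 0 0
Max pheromone 2 at (4,0)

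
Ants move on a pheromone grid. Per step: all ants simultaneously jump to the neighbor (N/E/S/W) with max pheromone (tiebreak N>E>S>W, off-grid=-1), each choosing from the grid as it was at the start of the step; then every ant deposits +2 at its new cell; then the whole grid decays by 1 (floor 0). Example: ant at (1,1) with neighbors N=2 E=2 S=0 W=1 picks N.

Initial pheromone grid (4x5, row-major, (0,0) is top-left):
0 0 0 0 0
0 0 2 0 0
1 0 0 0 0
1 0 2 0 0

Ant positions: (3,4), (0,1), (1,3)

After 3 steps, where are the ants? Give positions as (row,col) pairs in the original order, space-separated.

Step 1: ant0:(3,4)->N->(2,4) | ant1:(0,1)->E->(0,2) | ant2:(1,3)->W->(1,2)
  grid max=3 at (1,2)
Step 2: ant0:(2,4)->N->(1,4) | ant1:(0,2)->S->(1,2) | ant2:(1,2)->N->(0,2)
  grid max=4 at (1,2)
Step 3: ant0:(1,4)->N->(0,4) | ant1:(1,2)->N->(0,2) | ant2:(0,2)->S->(1,2)
  grid max=5 at (1,2)

(0,4) (0,2) (1,2)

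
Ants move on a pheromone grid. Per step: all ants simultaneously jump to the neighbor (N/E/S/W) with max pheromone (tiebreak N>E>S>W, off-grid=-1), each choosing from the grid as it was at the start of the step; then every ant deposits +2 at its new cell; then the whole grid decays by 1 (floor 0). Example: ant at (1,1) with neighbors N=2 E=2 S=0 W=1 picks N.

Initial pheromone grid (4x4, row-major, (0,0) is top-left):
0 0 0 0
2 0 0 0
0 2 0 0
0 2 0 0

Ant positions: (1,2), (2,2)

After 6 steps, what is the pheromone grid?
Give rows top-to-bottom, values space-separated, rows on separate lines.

After step 1: ants at (0,2),(2,1)
  0 0 1 0
  1 0 0 0
  0 3 0 0
  0 1 0 0
After step 2: ants at (0,3),(3,1)
  0 0 0 1
  0 0 0 0
  0 2 0 0
  0 2 0 0
After step 3: ants at (1,3),(2,1)
  0 0 0 0
  0 0 0 1
  0 3 0 0
  0 1 0 0
After step 4: ants at (0,3),(3,1)
  0 0 0 1
  0 0 0 0
  0 2 0 0
  0 2 0 0
After step 5: ants at (1,3),(2,1)
  0 0 0 0
  0 0 0 1
  0 3 0 0
  0 1 0 0
After step 6: ants at (0,3),(3,1)
  0 0 0 1
  0 0 0 0
  0 2 0 0
  0 2 0 0

0 0 0 1
0 0 0 0
0 2 0 0
0 2 0 0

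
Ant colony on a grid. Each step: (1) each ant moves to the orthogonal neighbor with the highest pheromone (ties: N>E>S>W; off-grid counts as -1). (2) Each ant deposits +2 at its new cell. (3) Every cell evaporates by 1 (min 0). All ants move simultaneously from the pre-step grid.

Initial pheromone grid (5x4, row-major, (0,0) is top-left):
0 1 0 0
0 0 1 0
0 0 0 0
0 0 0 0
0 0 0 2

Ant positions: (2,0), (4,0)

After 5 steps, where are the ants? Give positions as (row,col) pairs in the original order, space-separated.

Step 1: ant0:(2,0)->N->(1,0) | ant1:(4,0)->N->(3,0)
  grid max=1 at (1,0)
Step 2: ant0:(1,0)->N->(0,0) | ant1:(3,0)->N->(2,0)
  grid max=1 at (0,0)
Step 3: ant0:(0,0)->E->(0,1) | ant1:(2,0)->N->(1,0)
  grid max=1 at (0,1)
Step 4: ant0:(0,1)->E->(0,2) | ant1:(1,0)->N->(0,0)
  grid max=1 at (0,0)
Step 5: ant0:(0,2)->E->(0,3) | ant1:(0,0)->E->(0,1)
  grid max=1 at (0,1)

(0,3) (0,1)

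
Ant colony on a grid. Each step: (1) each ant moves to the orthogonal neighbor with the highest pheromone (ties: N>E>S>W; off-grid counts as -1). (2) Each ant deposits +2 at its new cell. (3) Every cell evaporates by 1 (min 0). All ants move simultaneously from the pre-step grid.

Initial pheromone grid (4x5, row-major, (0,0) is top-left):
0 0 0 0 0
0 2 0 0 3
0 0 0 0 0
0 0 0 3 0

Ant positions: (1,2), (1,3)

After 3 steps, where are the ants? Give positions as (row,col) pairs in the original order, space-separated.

Step 1: ant0:(1,2)->W->(1,1) | ant1:(1,3)->E->(1,4)
  grid max=4 at (1,4)
Step 2: ant0:(1,1)->N->(0,1) | ant1:(1,4)->N->(0,4)
  grid max=3 at (1,4)
Step 3: ant0:(0,1)->S->(1,1) | ant1:(0,4)->S->(1,4)
  grid max=4 at (1,4)

(1,1) (1,4)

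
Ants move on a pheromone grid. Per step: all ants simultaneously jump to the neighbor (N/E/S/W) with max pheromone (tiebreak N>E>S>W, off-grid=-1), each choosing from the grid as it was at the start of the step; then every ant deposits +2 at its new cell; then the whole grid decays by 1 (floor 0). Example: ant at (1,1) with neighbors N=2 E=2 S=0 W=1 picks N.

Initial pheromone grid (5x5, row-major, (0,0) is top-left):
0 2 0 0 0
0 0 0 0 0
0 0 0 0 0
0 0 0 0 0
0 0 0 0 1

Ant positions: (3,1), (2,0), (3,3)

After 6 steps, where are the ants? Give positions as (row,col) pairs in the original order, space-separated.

Step 1: ant0:(3,1)->N->(2,1) | ant1:(2,0)->N->(1,0) | ant2:(3,3)->N->(2,3)
  grid max=1 at (0,1)
Step 2: ant0:(2,1)->N->(1,1) | ant1:(1,0)->N->(0,0) | ant2:(2,3)->N->(1,3)
  grid max=1 at (0,0)
Step 3: ant0:(1,1)->N->(0,1) | ant1:(0,0)->E->(0,1) | ant2:(1,3)->N->(0,3)
  grid max=3 at (0,1)
Step 4: ant0:(0,1)->E->(0,2) | ant1:(0,1)->E->(0,2) | ant2:(0,3)->E->(0,4)
  grid max=3 at (0,2)
Step 5: ant0:(0,2)->W->(0,1) | ant1:(0,2)->W->(0,1) | ant2:(0,4)->S->(1,4)
  grid max=5 at (0,1)
Step 6: ant0:(0,1)->E->(0,2) | ant1:(0,1)->E->(0,2) | ant2:(1,4)->N->(0,4)
  grid max=5 at (0,2)

(0,2) (0,2) (0,4)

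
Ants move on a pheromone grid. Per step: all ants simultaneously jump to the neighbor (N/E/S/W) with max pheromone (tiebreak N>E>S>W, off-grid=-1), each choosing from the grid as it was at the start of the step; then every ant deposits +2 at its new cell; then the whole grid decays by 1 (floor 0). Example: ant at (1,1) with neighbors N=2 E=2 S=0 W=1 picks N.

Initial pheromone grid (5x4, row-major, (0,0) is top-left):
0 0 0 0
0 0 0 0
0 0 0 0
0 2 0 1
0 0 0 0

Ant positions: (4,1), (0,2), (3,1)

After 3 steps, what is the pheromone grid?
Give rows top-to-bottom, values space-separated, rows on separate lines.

After step 1: ants at (3,1),(0,3),(2,1)
  0 0 0 1
  0 0 0 0
  0 1 0 0
  0 3 0 0
  0 0 0 0
After step 2: ants at (2,1),(1,3),(3,1)
  0 0 0 0
  0 0 0 1
  0 2 0 0
  0 4 0 0
  0 0 0 0
After step 3: ants at (3,1),(0,3),(2,1)
  0 0 0 1
  0 0 0 0
  0 3 0 0
  0 5 0 0
  0 0 0 0

0 0 0 1
0 0 0 0
0 3 0 0
0 5 0 0
0 0 0 0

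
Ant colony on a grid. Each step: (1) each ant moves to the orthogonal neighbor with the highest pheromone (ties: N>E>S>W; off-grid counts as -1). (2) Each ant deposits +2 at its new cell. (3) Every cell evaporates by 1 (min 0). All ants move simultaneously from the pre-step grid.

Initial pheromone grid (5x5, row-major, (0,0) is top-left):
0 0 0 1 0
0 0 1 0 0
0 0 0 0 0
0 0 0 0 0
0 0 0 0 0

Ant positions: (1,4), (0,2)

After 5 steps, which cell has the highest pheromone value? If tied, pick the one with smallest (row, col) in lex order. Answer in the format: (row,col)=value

Step 1: ant0:(1,4)->N->(0,4) | ant1:(0,2)->E->(0,3)
  grid max=2 at (0,3)
Step 2: ant0:(0,4)->W->(0,3) | ant1:(0,3)->E->(0,4)
  grid max=3 at (0,3)
Step 3: ant0:(0,3)->E->(0,4) | ant1:(0,4)->W->(0,3)
  grid max=4 at (0,3)
Step 4: ant0:(0,4)->W->(0,3) | ant1:(0,3)->E->(0,4)
  grid max=5 at (0,3)
Step 5: ant0:(0,3)->E->(0,4) | ant1:(0,4)->W->(0,3)
  grid max=6 at (0,3)
Final grid:
  0 0 0 6 5
  0 0 0 0 0
  0 0 0 0 0
  0 0 0 0 0
  0 0 0 0 0
Max pheromone 6 at (0,3)

Answer: (0,3)=6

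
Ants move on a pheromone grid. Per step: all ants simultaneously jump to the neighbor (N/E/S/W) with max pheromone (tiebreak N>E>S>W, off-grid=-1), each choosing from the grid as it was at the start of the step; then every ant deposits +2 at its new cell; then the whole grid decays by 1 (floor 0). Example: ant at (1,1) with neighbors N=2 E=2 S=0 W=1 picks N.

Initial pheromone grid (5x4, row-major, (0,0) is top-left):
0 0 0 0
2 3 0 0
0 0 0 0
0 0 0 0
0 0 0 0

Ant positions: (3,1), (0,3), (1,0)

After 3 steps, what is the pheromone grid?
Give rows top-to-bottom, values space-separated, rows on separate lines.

After step 1: ants at (2,1),(1,3),(1,1)
  0 0 0 0
  1 4 0 1
  0 1 0 0
  0 0 0 0
  0 0 0 0
After step 2: ants at (1,1),(0,3),(2,1)
  0 0 0 1
  0 5 0 0
  0 2 0 0
  0 0 0 0
  0 0 0 0
After step 3: ants at (2,1),(1,3),(1,1)
  0 0 0 0
  0 6 0 1
  0 3 0 0
  0 0 0 0
  0 0 0 0

0 0 0 0
0 6 0 1
0 3 0 0
0 0 0 0
0 0 0 0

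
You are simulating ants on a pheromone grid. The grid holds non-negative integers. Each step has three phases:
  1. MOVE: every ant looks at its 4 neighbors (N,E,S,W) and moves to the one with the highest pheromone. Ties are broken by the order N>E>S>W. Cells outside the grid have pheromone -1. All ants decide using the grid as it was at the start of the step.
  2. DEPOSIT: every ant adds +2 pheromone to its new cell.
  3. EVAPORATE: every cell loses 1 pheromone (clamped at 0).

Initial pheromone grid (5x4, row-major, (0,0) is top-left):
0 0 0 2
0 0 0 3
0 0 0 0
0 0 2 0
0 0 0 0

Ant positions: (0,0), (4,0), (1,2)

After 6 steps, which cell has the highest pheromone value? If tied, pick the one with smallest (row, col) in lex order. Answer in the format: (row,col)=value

Step 1: ant0:(0,0)->E->(0,1) | ant1:(4,0)->N->(3,0) | ant2:(1,2)->E->(1,3)
  grid max=4 at (1,3)
Step 2: ant0:(0,1)->E->(0,2) | ant1:(3,0)->N->(2,0) | ant2:(1,3)->N->(0,3)
  grid max=3 at (1,3)
Step 3: ant0:(0,2)->E->(0,3) | ant1:(2,0)->N->(1,0) | ant2:(0,3)->S->(1,3)
  grid max=4 at (1,3)
Step 4: ant0:(0,3)->S->(1,3) | ant1:(1,0)->N->(0,0) | ant2:(1,3)->N->(0,3)
  grid max=5 at (1,3)
Step 5: ant0:(1,3)->N->(0,3) | ant1:(0,0)->E->(0,1) | ant2:(0,3)->S->(1,3)
  grid max=6 at (1,3)
Step 6: ant0:(0,3)->S->(1,3) | ant1:(0,1)->E->(0,2) | ant2:(1,3)->N->(0,3)
  grid max=7 at (1,3)
Final grid:
  0 0 1 6
  0 0 0 7
  0 0 0 0
  0 0 0 0
  0 0 0 0
Max pheromone 7 at (1,3)

Answer: (1,3)=7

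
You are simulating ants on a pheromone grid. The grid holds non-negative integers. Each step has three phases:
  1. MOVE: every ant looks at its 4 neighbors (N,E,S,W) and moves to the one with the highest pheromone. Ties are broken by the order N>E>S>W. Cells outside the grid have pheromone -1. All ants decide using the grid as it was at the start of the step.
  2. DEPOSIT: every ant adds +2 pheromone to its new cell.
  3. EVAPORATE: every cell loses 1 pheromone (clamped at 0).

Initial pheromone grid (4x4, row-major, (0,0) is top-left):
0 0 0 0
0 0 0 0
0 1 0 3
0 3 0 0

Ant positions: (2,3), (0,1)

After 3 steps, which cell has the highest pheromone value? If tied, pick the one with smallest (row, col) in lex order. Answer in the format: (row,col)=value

Step 1: ant0:(2,3)->N->(1,3) | ant1:(0,1)->E->(0,2)
  grid max=2 at (2,3)
Step 2: ant0:(1,3)->S->(2,3) | ant1:(0,2)->E->(0,3)
  grid max=3 at (2,3)
Step 3: ant0:(2,3)->N->(1,3) | ant1:(0,3)->S->(1,3)
  grid max=3 at (1,3)
Final grid:
  0 0 0 0
  0 0 0 3
  0 0 0 2
  0 0 0 0
Max pheromone 3 at (1,3)

Answer: (1,3)=3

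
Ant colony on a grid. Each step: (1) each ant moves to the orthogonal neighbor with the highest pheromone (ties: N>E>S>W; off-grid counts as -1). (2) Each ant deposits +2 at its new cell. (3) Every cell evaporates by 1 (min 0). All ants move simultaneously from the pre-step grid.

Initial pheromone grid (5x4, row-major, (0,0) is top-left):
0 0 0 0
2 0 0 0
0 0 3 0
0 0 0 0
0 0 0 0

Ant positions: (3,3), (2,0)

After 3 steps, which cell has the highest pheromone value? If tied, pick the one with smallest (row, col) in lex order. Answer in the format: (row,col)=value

Answer: (1,0)=3

Derivation:
Step 1: ant0:(3,3)->N->(2,3) | ant1:(2,0)->N->(1,0)
  grid max=3 at (1,0)
Step 2: ant0:(2,3)->W->(2,2) | ant1:(1,0)->N->(0,0)
  grid max=3 at (2,2)
Step 3: ant0:(2,2)->N->(1,2) | ant1:(0,0)->S->(1,0)
  grid max=3 at (1,0)
Final grid:
  0 0 0 0
  3 0 1 0
  0 0 2 0
  0 0 0 0
  0 0 0 0
Max pheromone 3 at (1,0)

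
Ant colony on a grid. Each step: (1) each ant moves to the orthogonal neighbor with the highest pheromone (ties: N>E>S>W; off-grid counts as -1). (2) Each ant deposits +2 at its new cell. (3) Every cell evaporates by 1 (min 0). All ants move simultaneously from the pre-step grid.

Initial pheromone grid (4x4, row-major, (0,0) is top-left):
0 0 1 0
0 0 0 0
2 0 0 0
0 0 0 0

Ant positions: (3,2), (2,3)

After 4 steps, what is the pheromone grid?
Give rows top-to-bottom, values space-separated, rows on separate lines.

After step 1: ants at (2,2),(1,3)
  0 0 0 0
  0 0 0 1
  1 0 1 0
  0 0 0 0
After step 2: ants at (1,2),(0,3)
  0 0 0 1
  0 0 1 0
  0 0 0 0
  0 0 0 0
After step 3: ants at (0,2),(1,3)
  0 0 1 0
  0 0 0 1
  0 0 0 0
  0 0 0 0
After step 4: ants at (0,3),(0,3)
  0 0 0 3
  0 0 0 0
  0 0 0 0
  0 0 0 0

0 0 0 3
0 0 0 0
0 0 0 0
0 0 0 0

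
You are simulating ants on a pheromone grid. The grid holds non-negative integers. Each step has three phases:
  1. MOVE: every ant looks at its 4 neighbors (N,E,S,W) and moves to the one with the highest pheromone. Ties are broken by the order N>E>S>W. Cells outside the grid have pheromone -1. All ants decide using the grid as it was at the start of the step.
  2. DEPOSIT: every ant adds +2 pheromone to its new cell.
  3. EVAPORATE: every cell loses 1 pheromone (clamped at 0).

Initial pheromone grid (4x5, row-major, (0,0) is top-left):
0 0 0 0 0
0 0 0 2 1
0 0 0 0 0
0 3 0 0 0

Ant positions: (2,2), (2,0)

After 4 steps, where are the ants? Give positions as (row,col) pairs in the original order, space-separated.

Step 1: ant0:(2,2)->N->(1,2) | ant1:(2,0)->N->(1,0)
  grid max=2 at (3,1)
Step 2: ant0:(1,2)->E->(1,3) | ant1:(1,0)->N->(0,0)
  grid max=2 at (1,3)
Step 3: ant0:(1,3)->N->(0,3) | ant1:(0,0)->E->(0,1)
  grid max=1 at (0,1)
Step 4: ant0:(0,3)->S->(1,3) | ant1:(0,1)->E->(0,2)
  grid max=2 at (1,3)

(1,3) (0,2)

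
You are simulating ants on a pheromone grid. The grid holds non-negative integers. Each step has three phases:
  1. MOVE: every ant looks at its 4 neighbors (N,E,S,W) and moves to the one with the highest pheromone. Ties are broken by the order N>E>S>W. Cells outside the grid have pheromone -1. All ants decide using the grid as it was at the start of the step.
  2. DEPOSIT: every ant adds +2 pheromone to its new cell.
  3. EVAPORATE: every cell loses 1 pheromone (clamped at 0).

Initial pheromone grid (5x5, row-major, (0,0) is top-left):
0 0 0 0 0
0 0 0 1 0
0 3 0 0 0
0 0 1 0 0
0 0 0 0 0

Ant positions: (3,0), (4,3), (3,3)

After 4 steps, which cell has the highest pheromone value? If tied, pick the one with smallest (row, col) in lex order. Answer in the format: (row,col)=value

Answer: (3,2)=5

Derivation:
Step 1: ant0:(3,0)->N->(2,0) | ant1:(4,3)->N->(3,3) | ant2:(3,3)->W->(3,2)
  grid max=2 at (2,1)
Step 2: ant0:(2,0)->E->(2,1) | ant1:(3,3)->W->(3,2) | ant2:(3,2)->E->(3,3)
  grid max=3 at (2,1)
Step 3: ant0:(2,1)->N->(1,1) | ant1:(3,2)->E->(3,3) | ant2:(3,3)->W->(3,2)
  grid max=4 at (3,2)
Step 4: ant0:(1,1)->S->(2,1) | ant1:(3,3)->W->(3,2) | ant2:(3,2)->E->(3,3)
  grid max=5 at (3,2)
Final grid:
  0 0 0 0 0
  0 0 0 0 0
  0 3 0 0 0
  0 0 5 4 0
  0 0 0 0 0
Max pheromone 5 at (3,2)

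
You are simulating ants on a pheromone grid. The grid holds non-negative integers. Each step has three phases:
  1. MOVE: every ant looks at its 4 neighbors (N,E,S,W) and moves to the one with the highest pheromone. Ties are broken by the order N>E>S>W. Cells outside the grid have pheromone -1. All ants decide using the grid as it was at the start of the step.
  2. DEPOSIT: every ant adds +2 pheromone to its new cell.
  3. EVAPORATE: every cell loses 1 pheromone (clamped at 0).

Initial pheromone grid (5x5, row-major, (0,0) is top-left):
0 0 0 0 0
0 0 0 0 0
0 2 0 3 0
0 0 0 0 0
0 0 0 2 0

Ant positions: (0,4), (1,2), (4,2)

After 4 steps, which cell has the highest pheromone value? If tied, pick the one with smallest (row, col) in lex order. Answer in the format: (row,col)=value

Answer: (0,3)=3

Derivation:
Step 1: ant0:(0,4)->S->(1,4) | ant1:(1,2)->N->(0,2) | ant2:(4,2)->E->(4,3)
  grid max=3 at (4,3)
Step 2: ant0:(1,4)->N->(0,4) | ant1:(0,2)->E->(0,3) | ant2:(4,3)->N->(3,3)
  grid max=2 at (4,3)
Step 3: ant0:(0,4)->W->(0,3) | ant1:(0,3)->E->(0,4) | ant2:(3,3)->S->(4,3)
  grid max=3 at (4,3)
Step 4: ant0:(0,3)->E->(0,4) | ant1:(0,4)->W->(0,3) | ant2:(4,3)->N->(3,3)
  grid max=3 at (0,3)
Final grid:
  0 0 0 3 3
  0 0 0 0 0
  0 0 0 0 0
  0 0 0 1 0
  0 0 0 2 0
Max pheromone 3 at (0,3)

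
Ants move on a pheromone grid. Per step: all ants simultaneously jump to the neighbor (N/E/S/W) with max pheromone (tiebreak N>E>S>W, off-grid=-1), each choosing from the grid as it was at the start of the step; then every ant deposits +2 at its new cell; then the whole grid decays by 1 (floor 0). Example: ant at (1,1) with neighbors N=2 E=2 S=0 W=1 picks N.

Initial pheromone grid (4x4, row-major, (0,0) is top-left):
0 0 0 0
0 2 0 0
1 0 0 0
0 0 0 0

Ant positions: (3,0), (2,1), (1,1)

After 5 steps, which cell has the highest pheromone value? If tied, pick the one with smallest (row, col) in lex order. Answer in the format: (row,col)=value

Step 1: ant0:(3,0)->N->(2,0) | ant1:(2,1)->N->(1,1) | ant2:(1,1)->N->(0,1)
  grid max=3 at (1,1)
Step 2: ant0:(2,0)->N->(1,0) | ant1:(1,1)->N->(0,1) | ant2:(0,1)->S->(1,1)
  grid max=4 at (1,1)
Step 3: ant0:(1,0)->E->(1,1) | ant1:(0,1)->S->(1,1) | ant2:(1,1)->N->(0,1)
  grid max=7 at (1,1)
Step 4: ant0:(1,1)->N->(0,1) | ant1:(1,1)->N->(0,1) | ant2:(0,1)->S->(1,1)
  grid max=8 at (1,1)
Step 5: ant0:(0,1)->S->(1,1) | ant1:(0,1)->S->(1,1) | ant2:(1,1)->N->(0,1)
  grid max=11 at (1,1)
Final grid:
  0 7 0 0
  0 11 0 0
  0 0 0 0
  0 0 0 0
Max pheromone 11 at (1,1)

Answer: (1,1)=11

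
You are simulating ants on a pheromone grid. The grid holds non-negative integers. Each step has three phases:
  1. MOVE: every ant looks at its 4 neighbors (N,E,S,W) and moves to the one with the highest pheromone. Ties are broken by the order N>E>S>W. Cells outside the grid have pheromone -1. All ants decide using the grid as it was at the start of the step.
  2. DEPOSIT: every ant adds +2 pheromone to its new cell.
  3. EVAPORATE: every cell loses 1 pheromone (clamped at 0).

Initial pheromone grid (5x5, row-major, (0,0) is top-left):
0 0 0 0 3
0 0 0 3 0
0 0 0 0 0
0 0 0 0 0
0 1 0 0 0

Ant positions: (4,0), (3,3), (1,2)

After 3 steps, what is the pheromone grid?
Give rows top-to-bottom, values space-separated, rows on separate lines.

After step 1: ants at (4,1),(2,3),(1,3)
  0 0 0 0 2
  0 0 0 4 0
  0 0 0 1 0
  0 0 0 0 0
  0 2 0 0 0
After step 2: ants at (3,1),(1,3),(2,3)
  0 0 0 0 1
  0 0 0 5 0
  0 0 0 2 0
  0 1 0 0 0
  0 1 0 0 0
After step 3: ants at (4,1),(2,3),(1,3)
  0 0 0 0 0
  0 0 0 6 0
  0 0 0 3 0
  0 0 0 0 0
  0 2 0 0 0

0 0 0 0 0
0 0 0 6 0
0 0 0 3 0
0 0 0 0 0
0 2 0 0 0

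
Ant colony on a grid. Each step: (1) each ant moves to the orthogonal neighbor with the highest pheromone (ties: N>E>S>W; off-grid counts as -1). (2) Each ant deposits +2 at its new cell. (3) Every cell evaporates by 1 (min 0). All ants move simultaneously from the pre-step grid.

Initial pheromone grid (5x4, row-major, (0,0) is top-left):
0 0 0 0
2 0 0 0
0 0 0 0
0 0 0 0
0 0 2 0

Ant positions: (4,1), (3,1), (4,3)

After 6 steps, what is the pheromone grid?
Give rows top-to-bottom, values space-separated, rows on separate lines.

After step 1: ants at (4,2),(2,1),(4,2)
  0 0 0 0
  1 0 0 0
  0 1 0 0
  0 0 0 0
  0 0 5 0
After step 2: ants at (3,2),(1,1),(3,2)
  0 0 0 0
  0 1 0 0
  0 0 0 0
  0 0 3 0
  0 0 4 0
After step 3: ants at (4,2),(0,1),(4,2)
  0 1 0 0
  0 0 0 0
  0 0 0 0
  0 0 2 0
  0 0 7 0
After step 4: ants at (3,2),(0,2),(3,2)
  0 0 1 0
  0 0 0 0
  0 0 0 0
  0 0 5 0
  0 0 6 0
After step 5: ants at (4,2),(0,3),(4,2)
  0 0 0 1
  0 0 0 0
  0 0 0 0
  0 0 4 0
  0 0 9 0
After step 6: ants at (3,2),(1,3),(3,2)
  0 0 0 0
  0 0 0 1
  0 0 0 0
  0 0 7 0
  0 0 8 0

0 0 0 0
0 0 0 1
0 0 0 0
0 0 7 0
0 0 8 0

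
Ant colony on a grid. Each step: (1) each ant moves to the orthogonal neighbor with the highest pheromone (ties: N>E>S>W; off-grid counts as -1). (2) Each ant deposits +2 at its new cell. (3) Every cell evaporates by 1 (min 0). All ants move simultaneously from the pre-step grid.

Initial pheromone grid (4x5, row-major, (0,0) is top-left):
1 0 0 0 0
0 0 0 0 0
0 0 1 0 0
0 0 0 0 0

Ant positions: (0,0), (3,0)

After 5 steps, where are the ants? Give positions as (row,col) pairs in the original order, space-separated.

Step 1: ant0:(0,0)->E->(0,1) | ant1:(3,0)->N->(2,0)
  grid max=1 at (0,1)
Step 2: ant0:(0,1)->E->(0,2) | ant1:(2,0)->N->(1,0)
  grid max=1 at (0,2)
Step 3: ant0:(0,2)->E->(0,3) | ant1:(1,0)->N->(0,0)
  grid max=1 at (0,0)
Step 4: ant0:(0,3)->E->(0,4) | ant1:(0,0)->E->(0,1)
  grid max=1 at (0,1)
Step 5: ant0:(0,4)->S->(1,4) | ant1:(0,1)->E->(0,2)
  grid max=1 at (0,2)

(1,4) (0,2)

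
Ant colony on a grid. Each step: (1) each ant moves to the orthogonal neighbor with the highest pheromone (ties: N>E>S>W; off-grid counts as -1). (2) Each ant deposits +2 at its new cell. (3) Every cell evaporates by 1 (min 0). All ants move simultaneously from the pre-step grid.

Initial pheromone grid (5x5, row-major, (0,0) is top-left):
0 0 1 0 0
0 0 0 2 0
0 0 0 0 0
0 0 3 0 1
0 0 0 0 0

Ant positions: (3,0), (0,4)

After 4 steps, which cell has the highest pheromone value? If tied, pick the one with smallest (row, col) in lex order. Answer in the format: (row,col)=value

Step 1: ant0:(3,0)->N->(2,0) | ant1:(0,4)->S->(1,4)
  grid max=2 at (3,2)
Step 2: ant0:(2,0)->N->(1,0) | ant1:(1,4)->W->(1,3)
  grid max=2 at (1,3)
Step 3: ant0:(1,0)->N->(0,0) | ant1:(1,3)->N->(0,3)
  grid max=1 at (0,0)
Step 4: ant0:(0,0)->E->(0,1) | ant1:(0,3)->S->(1,3)
  grid max=2 at (1,3)
Final grid:
  0 1 0 0 0
  0 0 0 2 0
  0 0 0 0 0
  0 0 0 0 0
  0 0 0 0 0
Max pheromone 2 at (1,3)

Answer: (1,3)=2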